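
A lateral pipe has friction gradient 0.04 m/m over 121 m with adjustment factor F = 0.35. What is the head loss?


hf = J * L * F = 0.04 * 121 * 0.35 = 1.6940 m

1.6940 m


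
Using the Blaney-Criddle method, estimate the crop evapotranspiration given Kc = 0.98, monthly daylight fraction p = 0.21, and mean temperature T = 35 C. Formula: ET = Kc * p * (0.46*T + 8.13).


ET = Kc * p * (0.46*T + 8.13)
ET = 0.98 * 0.21 * (0.46*35 + 8.13)
ET = 0.98 * 0.21 * 24.2300

4.9865 mm/day


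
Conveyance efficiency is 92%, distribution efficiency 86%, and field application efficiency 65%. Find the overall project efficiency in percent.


Ec = 0.92, Eb = 0.86, Ea = 0.65
E = 0.92 * 0.86 * 0.65 * 100 = 51.4280%

51.4280 %


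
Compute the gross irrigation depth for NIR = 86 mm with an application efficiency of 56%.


Ea = 56% = 0.56
GID = NIR / Ea = 86 / 0.56 = 153.5714 mm

153.5714 mm


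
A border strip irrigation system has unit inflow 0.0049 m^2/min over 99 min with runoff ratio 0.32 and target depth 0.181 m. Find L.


L = q*t/((1+r)*Z)
L = 0.0049*99/((1+0.32)*0.181)
L = 0.4851/0.23892

2.0304 m


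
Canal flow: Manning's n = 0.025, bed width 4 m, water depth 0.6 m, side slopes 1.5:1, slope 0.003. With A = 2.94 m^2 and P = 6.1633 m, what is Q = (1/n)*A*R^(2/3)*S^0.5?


R = A/P = 2.94/6.1633 = 0.477017
Q = (1/0.025) * 2.94 * 0.477017^(2/3) * 0.003^0.5

3.9324 m^3/s


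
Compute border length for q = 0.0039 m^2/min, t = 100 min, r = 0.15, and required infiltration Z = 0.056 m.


L = q*t/((1+r)*Z)
L = 0.0039*100/((1+0.15)*0.056)
L = 0.39/0.0644

6.0559 m


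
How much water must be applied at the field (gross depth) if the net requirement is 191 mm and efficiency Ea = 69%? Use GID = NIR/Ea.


Ea = 69% = 0.69
GID = NIR / Ea = 191 / 0.69 = 276.8116 mm

276.8116 mm


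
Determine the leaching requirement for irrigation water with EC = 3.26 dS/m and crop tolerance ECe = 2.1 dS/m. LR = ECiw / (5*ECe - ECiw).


LR = ECiw / (5*ECe - ECiw)
LR = 3.26 / (5*2.1 - 3.26)
LR = 3.26 / 7.2400

0.4503


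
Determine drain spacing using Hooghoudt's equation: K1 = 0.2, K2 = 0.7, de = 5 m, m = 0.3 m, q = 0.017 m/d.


S^2 = 8*K2*de*m/q + 4*K1*m^2/q
S^2 = 8*0.7*5*0.3/0.017 + 4*0.2*0.3^2/0.017
S = sqrt(498.3529)

22.3238 m


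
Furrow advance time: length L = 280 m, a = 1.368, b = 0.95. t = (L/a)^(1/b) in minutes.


t = (L/a)^(1/b)
t = (280/1.368)^(1/0.95)
t = 204.678363^(1/0.95)

270.8366 min


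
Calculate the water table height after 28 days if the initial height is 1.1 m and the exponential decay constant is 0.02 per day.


m = m0 * exp(-k*t)
m = 1.1 * exp(-0.02 * 28)
m = 1.1 * exp(-0.5600)

0.6283 m


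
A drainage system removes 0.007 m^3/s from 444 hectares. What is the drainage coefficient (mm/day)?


DC = Q * 86400 / (A * 10000) * 1000
DC = 0.007 * 86400 / (444 * 10000) * 1000
DC = 604800.0000 / 4440000

0.1362 mm/day


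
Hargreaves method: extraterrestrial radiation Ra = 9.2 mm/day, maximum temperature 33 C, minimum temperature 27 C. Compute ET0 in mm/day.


Tmean = (Tmax + Tmin)/2 = (33 + 27)/2 = 30.0
ET0 = 0.0023 * 9.2 * (30.0 + 17.8) * sqrt(33 - 27)
ET0 = 0.0023 * 9.2 * 47.8 * 2.449490

2.4775 mm/day


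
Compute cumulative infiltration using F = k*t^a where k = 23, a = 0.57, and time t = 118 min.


F = k * t^a = 23 * 118^0.57
F = 23 * 15.169552

348.8997 mm


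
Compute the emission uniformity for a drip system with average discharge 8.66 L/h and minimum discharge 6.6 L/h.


EU = (q_min/q_avg)*100 = (6.6/8.66)*100 = 76.2125%

76.2125 %


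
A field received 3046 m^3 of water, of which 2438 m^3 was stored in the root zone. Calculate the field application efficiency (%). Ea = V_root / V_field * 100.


Ea = V_root / V_field * 100 = 2438 / 3046 * 100 = 80.0394%

80.0394 %


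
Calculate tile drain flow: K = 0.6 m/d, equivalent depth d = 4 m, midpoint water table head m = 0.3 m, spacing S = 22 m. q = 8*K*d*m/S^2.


q = 8*K*d*m/S^2
q = 8*0.6*4*0.3/22^2
q = 5.7600 / 484

0.0119 m/d


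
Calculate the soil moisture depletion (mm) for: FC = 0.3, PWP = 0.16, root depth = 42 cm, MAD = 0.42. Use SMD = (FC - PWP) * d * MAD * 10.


SMD = (FC - PWP) * d * MAD * 10
SMD = (0.3 - 0.16) * 42 * 0.42 * 10
SMD = 0.1400 * 42 * 0.42 * 10

24.6960 mm


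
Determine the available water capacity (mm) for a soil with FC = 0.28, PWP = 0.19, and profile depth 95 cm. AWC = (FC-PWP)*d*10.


AWC = (FC - PWP) * d * 10
AWC = (0.28 - 0.19) * 95 * 10
AWC = 0.0900 * 95 * 10

85.5000 mm


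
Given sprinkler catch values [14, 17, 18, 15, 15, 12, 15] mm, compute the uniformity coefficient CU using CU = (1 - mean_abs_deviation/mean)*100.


mean = 15.142857 mm
MAD = 1.346939 mm
CU = (1 - 1.346939/15.142857)*100

91.1051 %


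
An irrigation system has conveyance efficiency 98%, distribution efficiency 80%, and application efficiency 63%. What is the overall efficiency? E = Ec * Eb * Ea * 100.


Ec = 0.98, Eb = 0.8, Ea = 0.63
E = 0.98 * 0.8 * 0.63 * 100 = 49.3920%

49.3920 %


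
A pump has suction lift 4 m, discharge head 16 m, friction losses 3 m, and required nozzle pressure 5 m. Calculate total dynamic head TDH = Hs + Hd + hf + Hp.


TDH = Hs + Hd + hf + Hp = 4 + 16 + 3 + 5 = 28

28 m


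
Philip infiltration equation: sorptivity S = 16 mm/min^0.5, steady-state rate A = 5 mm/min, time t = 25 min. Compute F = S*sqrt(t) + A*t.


F = S*sqrt(t) + A*t
F = 16*sqrt(25) + 5*25
F = 16*5.000000 + 125

205.0000 mm


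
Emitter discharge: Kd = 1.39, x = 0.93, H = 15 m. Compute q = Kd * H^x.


q = Kd * H^x = 1.39 * 15^0.93 = 1.39 * 12.409803

17.2496 L/h


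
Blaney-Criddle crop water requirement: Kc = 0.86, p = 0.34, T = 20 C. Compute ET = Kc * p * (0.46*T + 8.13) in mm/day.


ET = Kc * p * (0.46*T + 8.13)
ET = 0.86 * 0.34 * (0.46*20 + 8.13)
ET = 0.86 * 0.34 * 17.3300

5.0673 mm/day


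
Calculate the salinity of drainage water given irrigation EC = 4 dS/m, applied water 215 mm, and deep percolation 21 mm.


EC_dw = EC_iw * D_iw / D_dw
EC_dw = 4 * 215 / 21
EC_dw = 860 / 21

40.9524 dS/m


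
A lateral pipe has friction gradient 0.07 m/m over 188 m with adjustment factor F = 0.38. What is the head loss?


hf = J * L * F = 0.07 * 188 * 0.38 = 5.0008 m

5.0008 m


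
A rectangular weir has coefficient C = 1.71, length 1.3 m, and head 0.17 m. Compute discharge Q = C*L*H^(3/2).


Q = C * L * H^(3/2) = 1.71 * 1.3 * 0.17^1.5 = 1.71 * 1.3 * 0.070093

0.1558 m^3/s


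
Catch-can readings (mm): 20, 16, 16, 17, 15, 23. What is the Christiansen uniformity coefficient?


mean = 17.833333 mm
MAD = 2.444444 mm
CU = (1 - 2.444444/17.833333)*100

86.2928 %


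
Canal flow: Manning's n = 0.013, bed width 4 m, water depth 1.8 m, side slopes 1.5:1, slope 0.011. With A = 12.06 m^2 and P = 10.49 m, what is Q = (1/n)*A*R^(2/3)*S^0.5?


R = A/P = 12.06/10.49 = 1.149666
Q = (1/0.013) * 12.06 * 1.149666^(2/3) * 0.011^0.5

106.7779 m^3/s


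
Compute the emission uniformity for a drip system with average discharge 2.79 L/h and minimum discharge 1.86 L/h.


EU = (q_min/q_avg)*100 = (1.86/2.79)*100 = 66.6667%

66.6667 %


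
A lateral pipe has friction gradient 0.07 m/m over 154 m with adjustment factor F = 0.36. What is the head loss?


hf = J * L * F = 0.07 * 154 * 0.36 = 3.8808 m

3.8808 m


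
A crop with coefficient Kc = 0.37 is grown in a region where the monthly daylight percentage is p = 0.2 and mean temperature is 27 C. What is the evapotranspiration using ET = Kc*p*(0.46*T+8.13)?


ET = Kc * p * (0.46*T + 8.13)
ET = 0.37 * 0.2 * (0.46*27 + 8.13)
ET = 0.37 * 0.2 * 20.5500

1.5207 mm/day


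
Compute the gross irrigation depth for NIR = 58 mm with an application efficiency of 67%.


Ea = 67% = 0.67
GID = NIR / Ea = 58 / 0.67 = 86.5672 mm

86.5672 mm


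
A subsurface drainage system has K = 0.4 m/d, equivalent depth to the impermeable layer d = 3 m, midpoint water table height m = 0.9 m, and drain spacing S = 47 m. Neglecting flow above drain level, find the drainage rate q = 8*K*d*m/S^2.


q = 8*K*d*m/S^2
q = 8*0.4*3*0.9/47^2
q = 8.6400 / 2209

0.0039 m/d


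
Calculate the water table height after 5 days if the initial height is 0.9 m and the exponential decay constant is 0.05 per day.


m = m0 * exp(-k*t)
m = 0.9 * exp(-0.05 * 5)
m = 0.9 * exp(-0.2500)

0.7009 m


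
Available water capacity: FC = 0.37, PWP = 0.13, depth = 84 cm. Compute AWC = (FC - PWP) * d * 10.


AWC = (FC - PWP) * d * 10
AWC = (0.37 - 0.13) * 84 * 10
AWC = 0.2400 * 84 * 10

201.6000 mm


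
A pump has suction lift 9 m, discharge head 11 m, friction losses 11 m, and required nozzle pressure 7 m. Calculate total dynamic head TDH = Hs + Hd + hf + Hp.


TDH = Hs + Hd + hf + Hp = 9 + 11 + 11 + 7 = 38

38 m


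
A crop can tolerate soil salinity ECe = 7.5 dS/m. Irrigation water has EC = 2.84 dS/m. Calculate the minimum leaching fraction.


LR = ECiw / (5*ECe - ECiw)
LR = 2.84 / (5*7.5 - 2.84)
LR = 2.84 / 34.6600

0.0819


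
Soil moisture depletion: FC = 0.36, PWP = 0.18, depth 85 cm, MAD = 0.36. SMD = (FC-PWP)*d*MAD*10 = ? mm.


SMD = (FC - PWP) * d * MAD * 10
SMD = (0.36 - 0.18) * 85 * 0.36 * 10
SMD = 0.1800 * 85 * 0.36 * 10

55.0800 mm


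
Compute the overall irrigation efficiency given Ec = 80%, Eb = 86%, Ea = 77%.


Ec = 0.8, Eb = 0.86, Ea = 0.77
E = 0.8 * 0.86 * 0.77 * 100 = 52.9760%

52.9760 %


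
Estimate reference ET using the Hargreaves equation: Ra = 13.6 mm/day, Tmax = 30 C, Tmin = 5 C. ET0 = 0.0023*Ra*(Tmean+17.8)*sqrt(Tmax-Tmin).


Tmean = (Tmax + Tmin)/2 = (30 + 5)/2 = 17.5
ET0 = 0.0023 * 13.6 * (17.5 + 17.8) * sqrt(30 - 5)
ET0 = 0.0023 * 13.6 * 35.3 * 5.000000

5.5209 mm/day


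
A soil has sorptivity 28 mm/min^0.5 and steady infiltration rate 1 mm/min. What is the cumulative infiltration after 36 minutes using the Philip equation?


F = S*sqrt(t) + A*t
F = 28*sqrt(36) + 1*36
F = 28*6.000000 + 36

204.0000 mm


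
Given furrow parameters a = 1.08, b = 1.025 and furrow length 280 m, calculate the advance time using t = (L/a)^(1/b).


t = (L/a)^(1/b)
t = (280/1.08)^(1/1.025)
t = 259.259259^(1/1.025)

226.3929 min


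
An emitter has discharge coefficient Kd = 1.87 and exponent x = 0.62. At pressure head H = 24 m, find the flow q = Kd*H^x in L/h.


q = Kd * H^x = 1.87 * 24^0.62 = 1.87 * 7.173498

13.4144 L/h


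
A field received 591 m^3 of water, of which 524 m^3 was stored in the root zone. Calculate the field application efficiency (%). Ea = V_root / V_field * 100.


Ea = V_root / V_field * 100 = 524 / 591 * 100 = 88.6633%

88.6633 %


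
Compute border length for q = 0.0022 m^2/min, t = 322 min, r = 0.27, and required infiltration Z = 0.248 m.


L = q*t/((1+r)*Z)
L = 0.0022*322/((1+0.27)*0.248)
L = 0.7084/0.31496

2.2492 m


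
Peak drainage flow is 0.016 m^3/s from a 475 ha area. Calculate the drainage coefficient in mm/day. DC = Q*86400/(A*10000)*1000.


DC = Q * 86400 / (A * 10000) * 1000
DC = 0.016 * 86400 / (475 * 10000) * 1000
DC = 1382400.0000 / 4750000

0.2910 mm/day


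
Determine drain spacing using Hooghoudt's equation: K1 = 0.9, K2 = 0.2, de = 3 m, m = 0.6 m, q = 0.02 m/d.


S^2 = 8*K2*de*m/q + 4*K1*m^2/q
S^2 = 8*0.2*3*0.6/0.02 + 4*0.9*0.6^2/0.02
S = sqrt(208.8000)

14.4499 m


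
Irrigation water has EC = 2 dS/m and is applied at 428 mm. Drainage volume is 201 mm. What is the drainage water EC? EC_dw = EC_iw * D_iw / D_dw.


EC_dw = EC_iw * D_iw / D_dw
EC_dw = 2 * 428 / 201
EC_dw = 856 / 201

4.2587 dS/m


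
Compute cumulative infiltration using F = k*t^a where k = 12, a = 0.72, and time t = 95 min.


F = k * t^a = 12 * 95^0.72
F = 12 * 26.543672

318.5241 mm


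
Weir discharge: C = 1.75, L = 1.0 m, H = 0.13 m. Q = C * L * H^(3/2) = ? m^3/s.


Q = C * L * H^(3/2) = 1.75 * 1.0 * 0.13^1.5 = 1.75 * 1.0 * 0.046872

0.0820 m^3/s


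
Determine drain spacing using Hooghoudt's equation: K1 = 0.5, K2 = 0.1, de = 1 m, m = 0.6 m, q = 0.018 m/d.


S^2 = 8*K2*de*m/q + 4*K1*m^2/q
S^2 = 8*0.1*1*0.6/0.018 + 4*0.5*0.6^2/0.018
S = sqrt(66.6667)

8.1650 m


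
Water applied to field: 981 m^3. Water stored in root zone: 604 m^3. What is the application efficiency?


Ea = V_root / V_field * 100 = 604 / 981 * 100 = 61.5698%

61.5698 %


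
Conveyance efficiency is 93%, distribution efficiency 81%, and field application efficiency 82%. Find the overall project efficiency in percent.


Ec = 0.93, Eb = 0.81, Ea = 0.82
E = 0.93 * 0.81 * 0.82 * 100 = 61.7706%

61.7706 %


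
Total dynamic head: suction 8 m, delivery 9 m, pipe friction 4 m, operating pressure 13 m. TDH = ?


TDH = Hs + Hd + hf + Hp = 8 + 9 + 4 + 13 = 34

34 m


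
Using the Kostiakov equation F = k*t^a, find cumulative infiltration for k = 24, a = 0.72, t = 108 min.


F = k * t^a = 24 * 108^0.72
F = 24 * 29.111535

698.6768 mm


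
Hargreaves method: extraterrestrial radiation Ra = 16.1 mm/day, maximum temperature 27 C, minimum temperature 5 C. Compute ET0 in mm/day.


Tmean = (Tmax + Tmin)/2 = (27 + 5)/2 = 16.0
ET0 = 0.0023 * 16.1 * (16.0 + 17.8) * sqrt(27 - 5)
ET0 = 0.0023 * 16.1 * 33.8 * 4.690416

5.8706 mm/day


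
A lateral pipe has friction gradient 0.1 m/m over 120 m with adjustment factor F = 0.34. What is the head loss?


hf = J * L * F = 0.1 * 120 * 0.34 = 4.0800 m

4.0800 m


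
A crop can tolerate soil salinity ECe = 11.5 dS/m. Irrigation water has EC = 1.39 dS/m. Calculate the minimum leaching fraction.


LR = ECiw / (5*ECe - ECiw)
LR = 1.39 / (5*11.5 - 1.39)
LR = 1.39 / 56.1100

0.0248


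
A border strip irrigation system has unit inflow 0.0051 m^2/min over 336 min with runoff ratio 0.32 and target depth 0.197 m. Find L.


L = q*t/((1+r)*Z)
L = 0.0051*336/((1+0.32)*0.197)
L = 1.7136/0.26004

6.5898 m


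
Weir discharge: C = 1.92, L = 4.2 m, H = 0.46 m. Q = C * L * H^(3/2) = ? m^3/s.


Q = C * L * H^(3/2) = 1.92 * 4.2 * 0.46^1.5 = 1.92 * 4.2 * 0.311987

2.5159 m^3/s


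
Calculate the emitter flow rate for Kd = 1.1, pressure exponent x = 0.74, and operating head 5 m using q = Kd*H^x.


q = Kd * H^x = 1.1 * 5^0.74 = 1.1 * 3.290317

3.6193 L/h


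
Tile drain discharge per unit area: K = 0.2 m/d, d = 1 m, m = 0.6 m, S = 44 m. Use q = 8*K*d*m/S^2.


q = 8*K*d*m/S^2
q = 8*0.2*1*0.6/44^2
q = 0.9600 / 1936

4.9587e-04 m/d


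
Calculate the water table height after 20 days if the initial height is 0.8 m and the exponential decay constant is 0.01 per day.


m = m0 * exp(-k*t)
m = 0.8 * exp(-0.01 * 20)
m = 0.8 * exp(-0.2000)

0.6550 m


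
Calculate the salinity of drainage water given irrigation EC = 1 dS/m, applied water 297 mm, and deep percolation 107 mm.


EC_dw = EC_iw * D_iw / D_dw
EC_dw = 1 * 297 / 107
EC_dw = 297 / 107

2.7757 dS/m


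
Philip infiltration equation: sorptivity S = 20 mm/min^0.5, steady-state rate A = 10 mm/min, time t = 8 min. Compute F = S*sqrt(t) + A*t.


F = S*sqrt(t) + A*t
F = 20*sqrt(8) + 10*8
F = 20*2.828427 + 80

136.5685 mm


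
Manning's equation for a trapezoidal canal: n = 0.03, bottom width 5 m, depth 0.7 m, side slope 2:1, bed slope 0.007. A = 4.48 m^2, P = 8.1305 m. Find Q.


R = A/P = 4.48/8.1305 = 0.551012
Q = (1/0.03) * 4.48 * 0.551012^(2/3) * 0.007^0.5

8.3974 m^3/s


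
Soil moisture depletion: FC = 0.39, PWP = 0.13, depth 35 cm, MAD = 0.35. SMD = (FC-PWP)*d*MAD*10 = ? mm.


SMD = (FC - PWP) * d * MAD * 10
SMD = (0.39 - 0.13) * 35 * 0.35 * 10
SMD = 0.2600 * 35 * 0.35 * 10

31.8500 mm


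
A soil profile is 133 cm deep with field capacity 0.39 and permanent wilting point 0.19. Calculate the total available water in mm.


AWC = (FC - PWP) * d * 10
AWC = (0.39 - 0.19) * 133 * 10
AWC = 0.2000 * 133 * 10

266.0000 mm


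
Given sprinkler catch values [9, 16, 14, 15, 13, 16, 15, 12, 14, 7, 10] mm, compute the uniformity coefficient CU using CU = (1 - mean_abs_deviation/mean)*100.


mean = 12.818182 mm
MAD = 2.413223 mm
CU = (1 - 2.413223/12.818182)*100

81.1734 %


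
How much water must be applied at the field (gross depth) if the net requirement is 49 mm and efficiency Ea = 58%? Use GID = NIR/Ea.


Ea = 58% = 0.58
GID = NIR / Ea = 49 / 0.58 = 84.4828 mm

84.4828 mm


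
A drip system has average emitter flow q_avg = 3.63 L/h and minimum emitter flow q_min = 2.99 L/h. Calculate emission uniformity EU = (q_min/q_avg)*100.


EU = (q_min/q_avg)*100 = (2.99/3.63)*100 = 82.3691%

82.3691 %


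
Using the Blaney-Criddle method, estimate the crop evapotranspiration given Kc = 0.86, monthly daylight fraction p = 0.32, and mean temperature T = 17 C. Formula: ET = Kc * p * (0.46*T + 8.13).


ET = Kc * p * (0.46*T + 8.13)
ET = 0.86 * 0.32 * (0.46*17 + 8.13)
ET = 0.86 * 0.32 * 15.9500

4.3894 mm/day


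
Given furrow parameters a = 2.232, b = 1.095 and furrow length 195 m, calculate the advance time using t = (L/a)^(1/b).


t = (L/a)^(1/b)
t = (195/2.232)^(1/1.095)
t = 87.365591^(1/1.095)

59.2807 min


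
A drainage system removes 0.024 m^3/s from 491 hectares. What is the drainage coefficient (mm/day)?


DC = Q * 86400 / (A * 10000) * 1000
DC = 0.024 * 86400 / (491 * 10000) * 1000
DC = 2073600.0000 / 4910000

0.4223 mm/day


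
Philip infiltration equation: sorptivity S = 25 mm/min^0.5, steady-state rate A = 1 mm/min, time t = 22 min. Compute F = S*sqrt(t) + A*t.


F = S*sqrt(t) + A*t
F = 25*sqrt(22) + 1*22
F = 25*4.690416 + 22

139.2604 mm


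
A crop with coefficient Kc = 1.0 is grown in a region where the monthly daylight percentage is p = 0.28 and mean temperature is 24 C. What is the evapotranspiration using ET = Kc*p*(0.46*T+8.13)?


ET = Kc * p * (0.46*T + 8.13)
ET = 1.0 * 0.28 * (0.46*24 + 8.13)
ET = 1.0 * 0.28 * 19.1700

5.3676 mm/day


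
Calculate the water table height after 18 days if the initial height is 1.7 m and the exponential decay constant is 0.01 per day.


m = m0 * exp(-k*t)
m = 1.7 * exp(-0.01 * 18)
m = 1.7 * exp(-0.1800)

1.4200 m


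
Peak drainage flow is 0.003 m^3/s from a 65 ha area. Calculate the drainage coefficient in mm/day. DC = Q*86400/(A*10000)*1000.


DC = Q * 86400 / (A * 10000) * 1000
DC = 0.003 * 86400 / (65 * 10000) * 1000
DC = 259200.0000 / 650000

0.3988 mm/day


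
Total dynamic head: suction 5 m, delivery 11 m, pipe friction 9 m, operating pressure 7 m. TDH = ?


TDH = Hs + Hd + hf + Hp = 5 + 11 + 9 + 7 = 32

32 m


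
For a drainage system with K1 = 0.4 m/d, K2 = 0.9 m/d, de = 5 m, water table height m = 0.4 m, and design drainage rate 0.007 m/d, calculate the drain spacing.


S^2 = 8*K2*de*m/q + 4*K1*m^2/q
S^2 = 8*0.9*5*0.4/0.007 + 4*0.4*0.4^2/0.007
S = sqrt(2093.7143)

45.7571 m


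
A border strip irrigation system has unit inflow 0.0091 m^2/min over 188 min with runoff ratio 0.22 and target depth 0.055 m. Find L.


L = q*t/((1+r)*Z)
L = 0.0091*188/((1+0.22)*0.055)
L = 1.7108/0.0671

25.4963 m


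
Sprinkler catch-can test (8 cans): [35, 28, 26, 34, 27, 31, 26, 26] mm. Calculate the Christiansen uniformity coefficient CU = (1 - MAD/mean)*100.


mean = 29.125000 mm
MAD = 3.156250 mm
CU = (1 - 3.156250/29.125000)*100

89.1631 %


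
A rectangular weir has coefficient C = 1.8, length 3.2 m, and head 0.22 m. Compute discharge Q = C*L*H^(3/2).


Q = C * L * H^(3/2) = 1.8 * 3.2 * 0.22^1.5 = 1.8 * 3.2 * 0.103189

0.5944 m^3/s


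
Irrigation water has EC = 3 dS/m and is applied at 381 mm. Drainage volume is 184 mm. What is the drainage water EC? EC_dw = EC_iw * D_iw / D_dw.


EC_dw = EC_iw * D_iw / D_dw
EC_dw = 3 * 381 / 184
EC_dw = 1143 / 184

6.2120 dS/m


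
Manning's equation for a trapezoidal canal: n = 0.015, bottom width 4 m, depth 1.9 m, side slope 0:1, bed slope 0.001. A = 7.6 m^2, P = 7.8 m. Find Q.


R = A/P = 7.6/7.8 = 0.974359
Q = (1/0.015) * 7.6 * 0.974359^(2/3) * 0.001^0.5

15.7471 m^3/s


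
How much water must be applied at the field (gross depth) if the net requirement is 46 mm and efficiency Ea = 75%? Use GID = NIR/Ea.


Ea = 75% = 0.75
GID = NIR / Ea = 46 / 0.75 = 61.3333 mm

61.3333 mm


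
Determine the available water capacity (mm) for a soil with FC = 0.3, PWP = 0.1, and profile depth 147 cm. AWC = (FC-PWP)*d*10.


AWC = (FC - PWP) * d * 10
AWC = (0.3 - 0.1) * 147 * 10
AWC = 0.2000 * 147 * 10

294.0000 mm


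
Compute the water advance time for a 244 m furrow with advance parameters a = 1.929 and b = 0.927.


t = (L/a)^(1/b)
t = (244/1.929)^(1/0.927)
t = 126.490410^(1/0.927)

185.1790 min


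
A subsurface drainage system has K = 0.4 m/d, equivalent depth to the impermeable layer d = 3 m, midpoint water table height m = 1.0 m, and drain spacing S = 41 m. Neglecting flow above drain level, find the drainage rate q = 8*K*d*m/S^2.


q = 8*K*d*m/S^2
q = 8*0.4*3*1.0/41^2
q = 9.6000 / 1681

0.0057 m/d


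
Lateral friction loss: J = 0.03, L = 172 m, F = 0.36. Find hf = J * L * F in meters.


hf = J * L * F = 0.03 * 172 * 0.36 = 1.8576 m

1.8576 m


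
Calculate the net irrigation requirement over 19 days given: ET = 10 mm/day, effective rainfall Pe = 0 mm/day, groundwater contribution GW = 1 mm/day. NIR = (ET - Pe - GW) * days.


Daily deficit = ET - Pe - GW = 10 - 0 - 1 = 9 mm/day
NIR = 9 * 19 = 171 mm

171.0000 mm


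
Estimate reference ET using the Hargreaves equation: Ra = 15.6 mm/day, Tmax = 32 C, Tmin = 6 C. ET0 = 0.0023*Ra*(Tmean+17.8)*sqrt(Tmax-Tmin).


Tmean = (Tmax + Tmin)/2 = (32 + 6)/2 = 19.0
ET0 = 0.0023 * 15.6 * (19.0 + 17.8) * sqrt(32 - 6)
ET0 = 0.0023 * 15.6 * 36.8 * 5.099020

6.7327 mm/day


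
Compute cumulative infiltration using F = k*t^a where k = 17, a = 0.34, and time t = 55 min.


F = k * t^a = 17 * 55^0.34
F = 17 * 3.905920

66.4006 mm


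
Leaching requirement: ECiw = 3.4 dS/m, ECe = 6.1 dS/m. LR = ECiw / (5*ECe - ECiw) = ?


LR = ECiw / (5*ECe - ECiw)
LR = 3.4 / (5*6.1 - 3.4)
LR = 3.4 / 27.1000

0.1255


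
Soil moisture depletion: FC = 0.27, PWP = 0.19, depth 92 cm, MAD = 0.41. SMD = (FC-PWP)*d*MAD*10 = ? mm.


SMD = (FC - PWP) * d * MAD * 10
SMD = (0.27 - 0.19) * 92 * 0.41 * 10
SMD = 0.0800 * 92 * 0.41 * 10

30.1760 mm


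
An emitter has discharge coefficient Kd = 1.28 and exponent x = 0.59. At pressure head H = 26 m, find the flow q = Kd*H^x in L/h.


q = Kd * H^x = 1.28 * 26^0.59 = 1.28 * 6.836507

8.7507 L/h


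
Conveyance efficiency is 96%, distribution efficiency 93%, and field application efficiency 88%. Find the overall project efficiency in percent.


Ec = 0.96, Eb = 0.93, Ea = 0.88
E = 0.96 * 0.93 * 0.88 * 100 = 78.5664%

78.5664 %


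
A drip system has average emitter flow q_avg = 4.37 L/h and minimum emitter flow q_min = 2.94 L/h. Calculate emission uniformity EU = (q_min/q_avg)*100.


EU = (q_min/q_avg)*100 = (2.94/4.37)*100 = 67.2769%

67.2769 %


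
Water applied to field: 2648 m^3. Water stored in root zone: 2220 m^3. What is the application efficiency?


Ea = V_root / V_field * 100 = 2220 / 2648 * 100 = 83.8369%

83.8369 %


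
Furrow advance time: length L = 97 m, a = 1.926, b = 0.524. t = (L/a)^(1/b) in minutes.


t = (L/a)^(1/b)
t = (97/1.926)^(1/0.524)
t = 50.363448^(1/0.524)

1771.3808 min


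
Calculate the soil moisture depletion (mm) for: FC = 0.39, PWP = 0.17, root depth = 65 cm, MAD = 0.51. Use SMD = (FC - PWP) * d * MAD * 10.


SMD = (FC - PWP) * d * MAD * 10
SMD = (0.39 - 0.17) * 65 * 0.51 * 10
SMD = 0.2200 * 65 * 0.51 * 10

72.9300 mm


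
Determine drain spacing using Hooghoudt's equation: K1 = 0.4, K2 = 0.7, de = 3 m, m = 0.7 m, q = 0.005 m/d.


S^2 = 8*K2*de*m/q + 4*K1*m^2/q
S^2 = 8*0.7*3*0.7/0.005 + 4*0.4*0.7^2/0.005
S = sqrt(2508.8000)

50.0879 m


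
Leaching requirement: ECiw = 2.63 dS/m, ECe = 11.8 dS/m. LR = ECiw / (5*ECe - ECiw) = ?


LR = ECiw / (5*ECe - ECiw)
LR = 2.63 / (5*11.8 - 2.63)
LR = 2.63 / 56.3700

0.0467


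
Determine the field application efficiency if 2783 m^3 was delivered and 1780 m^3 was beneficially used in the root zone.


Ea = V_root / V_field * 100 = 1780 / 2783 * 100 = 63.9598%

63.9598 %


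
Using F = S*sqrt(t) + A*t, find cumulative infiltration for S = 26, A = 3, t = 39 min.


F = S*sqrt(t) + A*t
F = 26*sqrt(39) + 3*39
F = 26*6.244998 + 117

279.3699 mm


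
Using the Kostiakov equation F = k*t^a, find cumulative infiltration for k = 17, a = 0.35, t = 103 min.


F = k * t^a = 17 * 103^0.35
F = 17 * 5.063992

86.0879 mm


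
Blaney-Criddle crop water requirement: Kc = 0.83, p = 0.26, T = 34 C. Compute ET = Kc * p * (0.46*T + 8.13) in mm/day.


ET = Kc * p * (0.46*T + 8.13)
ET = 0.83 * 0.26 * (0.46*34 + 8.13)
ET = 0.83 * 0.26 * 23.7700

5.1296 mm/day


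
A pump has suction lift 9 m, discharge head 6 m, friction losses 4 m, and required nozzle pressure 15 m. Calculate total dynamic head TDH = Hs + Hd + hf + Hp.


TDH = Hs + Hd + hf + Hp = 9 + 6 + 4 + 15 = 34

34 m


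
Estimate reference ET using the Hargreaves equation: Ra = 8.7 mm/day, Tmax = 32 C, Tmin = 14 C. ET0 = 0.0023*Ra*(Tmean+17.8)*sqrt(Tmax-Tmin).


Tmean = (Tmax + Tmin)/2 = (32 + 14)/2 = 23.0
ET0 = 0.0023 * 8.7 * (23.0 + 17.8) * sqrt(32 - 14)
ET0 = 0.0023 * 8.7 * 40.8 * 4.242641

3.4637 mm/day


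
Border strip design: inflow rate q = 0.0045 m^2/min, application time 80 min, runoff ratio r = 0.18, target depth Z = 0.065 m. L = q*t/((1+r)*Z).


L = q*t/((1+r)*Z)
L = 0.0045*80/((1+0.18)*0.065)
L = 0.36/0.0767

4.6936 m


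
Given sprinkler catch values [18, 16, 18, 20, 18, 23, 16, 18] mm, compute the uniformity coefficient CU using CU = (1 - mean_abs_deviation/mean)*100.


mean = 18.375000 mm
MAD = 1.562500 mm
CU = (1 - 1.562500/18.375000)*100

91.4966 %


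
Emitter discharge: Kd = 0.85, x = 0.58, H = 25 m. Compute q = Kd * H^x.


q = Kd * H^x = 0.85 * 25^0.58 = 0.85 * 6.468524

5.4982 L/h


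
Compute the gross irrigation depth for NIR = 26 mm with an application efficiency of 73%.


Ea = 73% = 0.73
GID = NIR / Ea = 26 / 0.73 = 35.6164 mm

35.6164 mm


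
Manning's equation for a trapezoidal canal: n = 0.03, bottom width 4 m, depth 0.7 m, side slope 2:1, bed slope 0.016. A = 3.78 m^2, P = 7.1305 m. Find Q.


R = A/P = 3.78/7.1305 = 0.530117
Q = (1/0.03) * 3.78 * 0.530117^(2/3) * 0.016^0.5

10.4395 m^3/s


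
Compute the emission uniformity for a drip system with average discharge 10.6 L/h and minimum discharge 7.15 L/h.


EU = (q_min/q_avg)*100 = (7.15/10.6)*100 = 67.4528%

67.4528 %


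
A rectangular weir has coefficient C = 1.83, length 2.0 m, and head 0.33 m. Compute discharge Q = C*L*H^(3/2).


Q = C * L * H^(3/2) = 1.83 * 2.0 * 0.33^1.5 = 1.83 * 2.0 * 0.189571

0.6938 m^3/s


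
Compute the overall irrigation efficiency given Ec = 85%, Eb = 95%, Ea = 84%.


Ec = 0.85, Eb = 0.95, Ea = 0.84
E = 0.85 * 0.95 * 0.84 * 100 = 67.8300%

67.8300 %


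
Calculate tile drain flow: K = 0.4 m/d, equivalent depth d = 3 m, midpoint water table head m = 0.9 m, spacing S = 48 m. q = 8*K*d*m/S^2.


q = 8*K*d*m/S^2
q = 8*0.4*3*0.9/48^2
q = 8.6400 / 2304

0.0038 m/d


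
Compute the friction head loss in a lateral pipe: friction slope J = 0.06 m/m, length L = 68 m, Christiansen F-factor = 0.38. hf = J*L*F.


hf = J * L * F = 0.06 * 68 * 0.38 = 1.5504 m

1.5504 m


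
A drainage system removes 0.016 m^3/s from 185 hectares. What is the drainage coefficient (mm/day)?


DC = Q * 86400 / (A * 10000) * 1000
DC = 0.016 * 86400 / (185 * 10000) * 1000
DC = 1382400.0000 / 1850000

0.7472 mm/day


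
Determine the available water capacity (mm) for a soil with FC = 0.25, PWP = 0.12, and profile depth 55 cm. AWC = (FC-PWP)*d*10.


AWC = (FC - PWP) * d * 10
AWC = (0.25 - 0.12) * 55 * 10
AWC = 0.1300 * 55 * 10

71.5000 mm


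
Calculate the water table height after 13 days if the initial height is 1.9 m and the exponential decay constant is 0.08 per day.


m = m0 * exp(-k*t)
m = 1.9 * exp(-0.08 * 13)
m = 1.9 * exp(-1.0400)

0.6716 m


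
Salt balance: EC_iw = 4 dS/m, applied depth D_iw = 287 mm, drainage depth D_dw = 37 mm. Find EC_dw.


EC_dw = EC_iw * D_iw / D_dw
EC_dw = 4 * 287 / 37
EC_dw = 1148 / 37

31.0270 dS/m


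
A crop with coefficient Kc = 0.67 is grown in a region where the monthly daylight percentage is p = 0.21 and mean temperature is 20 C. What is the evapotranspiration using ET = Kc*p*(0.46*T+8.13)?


ET = Kc * p * (0.46*T + 8.13)
ET = 0.67 * 0.21 * (0.46*20 + 8.13)
ET = 0.67 * 0.21 * 17.3300

2.4383 mm/day


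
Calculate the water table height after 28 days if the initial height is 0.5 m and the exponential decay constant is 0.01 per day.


m = m0 * exp(-k*t)
m = 0.5 * exp(-0.01 * 28)
m = 0.5 * exp(-0.2800)

0.3779 m


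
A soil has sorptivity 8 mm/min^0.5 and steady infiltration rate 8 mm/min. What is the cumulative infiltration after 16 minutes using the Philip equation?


F = S*sqrt(t) + A*t
F = 8*sqrt(16) + 8*16
F = 8*4.000000 + 128

160.0000 mm


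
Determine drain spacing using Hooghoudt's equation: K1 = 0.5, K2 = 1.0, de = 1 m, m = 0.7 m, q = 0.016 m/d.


S^2 = 8*K2*de*m/q + 4*K1*m^2/q
S^2 = 8*1.0*1*0.7/0.016 + 4*0.5*0.7^2/0.016
S = sqrt(411.2500)

20.2793 m


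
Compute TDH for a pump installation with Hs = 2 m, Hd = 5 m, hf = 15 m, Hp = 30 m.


TDH = Hs + Hd + hf + Hp = 2 + 5 + 15 + 30 = 52

52 m


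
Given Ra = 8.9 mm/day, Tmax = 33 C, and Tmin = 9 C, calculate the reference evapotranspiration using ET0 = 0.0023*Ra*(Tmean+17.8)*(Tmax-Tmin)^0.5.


Tmean = (Tmax + Tmin)/2 = (33 + 9)/2 = 21.0
ET0 = 0.0023 * 8.9 * (21.0 + 17.8) * sqrt(33 - 9)
ET0 = 0.0023 * 8.9 * 38.8 * 4.898979

3.8909 mm/day


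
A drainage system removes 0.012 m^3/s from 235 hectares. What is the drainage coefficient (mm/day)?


DC = Q * 86400 / (A * 10000) * 1000
DC = 0.012 * 86400 / (235 * 10000) * 1000
DC = 1036800.0000 / 2350000

0.4412 mm/day


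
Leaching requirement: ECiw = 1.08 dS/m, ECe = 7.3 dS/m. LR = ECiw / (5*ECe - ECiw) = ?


LR = ECiw / (5*ECe - ECiw)
LR = 1.08 / (5*7.3 - 1.08)
LR = 1.08 / 35.4200

0.0305


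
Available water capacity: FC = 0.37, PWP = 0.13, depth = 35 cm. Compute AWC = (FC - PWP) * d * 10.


AWC = (FC - PWP) * d * 10
AWC = (0.37 - 0.13) * 35 * 10
AWC = 0.2400 * 35 * 10

84.0000 mm


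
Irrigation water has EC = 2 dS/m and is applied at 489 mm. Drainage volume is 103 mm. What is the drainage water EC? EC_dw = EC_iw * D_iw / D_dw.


EC_dw = EC_iw * D_iw / D_dw
EC_dw = 2 * 489 / 103
EC_dw = 978 / 103

9.4951 dS/m


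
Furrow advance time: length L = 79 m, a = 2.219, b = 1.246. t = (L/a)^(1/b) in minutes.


t = (L/a)^(1/b)
t = (79/2.219)^(1/1.246)
t = 35.601622^(1/1.246)

17.5857 min


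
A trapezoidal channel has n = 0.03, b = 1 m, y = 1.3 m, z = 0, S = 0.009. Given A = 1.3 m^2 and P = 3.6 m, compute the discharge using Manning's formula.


R = A/P = 1.3/3.6 = 0.361111
Q = (1/0.03) * 1.3 * 0.361111^(2/3) * 0.009^0.5

2.0847 m^3/s


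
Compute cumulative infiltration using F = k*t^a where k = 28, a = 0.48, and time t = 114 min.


F = k * t^a = 28 * 114^0.48
F = 28 * 9.712126

271.9395 mm


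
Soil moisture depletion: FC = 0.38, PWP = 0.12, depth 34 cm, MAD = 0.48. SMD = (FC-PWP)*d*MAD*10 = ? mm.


SMD = (FC - PWP) * d * MAD * 10
SMD = (0.38 - 0.12) * 34 * 0.48 * 10
SMD = 0.2600 * 34 * 0.48 * 10

42.4320 mm


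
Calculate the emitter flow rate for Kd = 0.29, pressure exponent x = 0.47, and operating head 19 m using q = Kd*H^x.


q = Kd * H^x = 0.29 * 19^0.47 = 0.29 * 3.990379

1.1572 L/h


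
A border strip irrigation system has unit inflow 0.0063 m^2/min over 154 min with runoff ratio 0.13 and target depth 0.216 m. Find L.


L = q*t/((1+r)*Z)
L = 0.0063*154/((1+0.13)*0.216)
L = 0.9702/0.24408

3.9749 m


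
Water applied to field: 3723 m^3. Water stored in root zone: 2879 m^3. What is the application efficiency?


Ea = V_root / V_field * 100 = 2879 / 3723 * 100 = 77.3301%

77.3301 %


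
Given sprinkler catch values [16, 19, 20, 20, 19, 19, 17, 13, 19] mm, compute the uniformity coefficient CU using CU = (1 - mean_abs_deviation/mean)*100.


mean = 18.000000 mm
MAD = 1.777778 mm
CU = (1 - 1.777778/18.000000)*100

90.1235 %


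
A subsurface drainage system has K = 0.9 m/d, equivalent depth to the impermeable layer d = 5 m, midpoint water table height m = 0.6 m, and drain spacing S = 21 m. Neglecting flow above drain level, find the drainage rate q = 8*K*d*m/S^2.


q = 8*K*d*m/S^2
q = 8*0.9*5*0.6/21^2
q = 21.6000 / 441

0.0490 m/d


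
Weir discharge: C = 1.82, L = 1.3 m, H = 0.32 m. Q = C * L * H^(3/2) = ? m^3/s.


Q = C * L * H^(3/2) = 1.82 * 1.3 * 0.32^1.5 = 1.82 * 1.3 * 0.181019

0.4283 m^3/s


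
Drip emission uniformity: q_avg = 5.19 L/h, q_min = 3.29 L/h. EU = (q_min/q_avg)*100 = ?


EU = (q_min/q_avg)*100 = (3.29/5.19)*100 = 63.3911%

63.3911 %


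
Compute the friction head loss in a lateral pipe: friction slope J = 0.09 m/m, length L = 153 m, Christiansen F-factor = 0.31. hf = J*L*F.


hf = J * L * F = 0.09 * 153 * 0.31 = 4.2687 m

4.2687 m


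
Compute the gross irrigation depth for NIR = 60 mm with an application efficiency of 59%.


Ea = 59% = 0.59
GID = NIR / Ea = 60 / 0.59 = 101.6949 mm

101.6949 mm


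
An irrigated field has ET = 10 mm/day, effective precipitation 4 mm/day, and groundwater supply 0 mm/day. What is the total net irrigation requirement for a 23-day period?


Daily deficit = ET - Pe - GW = 10 - 4 - 0 = 6 mm/day
NIR = 6 * 23 = 138 mm

138.0000 mm


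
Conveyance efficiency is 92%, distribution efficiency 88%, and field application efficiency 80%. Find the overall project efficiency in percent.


Ec = 0.92, Eb = 0.88, Ea = 0.8
E = 0.92 * 0.88 * 0.8 * 100 = 64.7680%

64.7680 %


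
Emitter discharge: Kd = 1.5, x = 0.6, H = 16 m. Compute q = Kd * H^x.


q = Kd * H^x = 1.5 * 16^0.6 = 1.5 * 5.278032

7.9170 L/h


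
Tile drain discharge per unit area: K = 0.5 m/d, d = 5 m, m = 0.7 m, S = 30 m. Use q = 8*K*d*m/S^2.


q = 8*K*d*m/S^2
q = 8*0.5*5*0.7/30^2
q = 14.0000 / 900

0.0156 m/d


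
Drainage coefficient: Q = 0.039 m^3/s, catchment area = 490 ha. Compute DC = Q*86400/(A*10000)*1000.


DC = Q * 86400 / (A * 10000) * 1000
DC = 0.039 * 86400 / (490 * 10000) * 1000
DC = 3369600.0000 / 4900000

0.6877 mm/day


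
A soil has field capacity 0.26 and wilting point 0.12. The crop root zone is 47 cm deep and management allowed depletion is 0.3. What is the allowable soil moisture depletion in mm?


SMD = (FC - PWP) * d * MAD * 10
SMD = (0.26 - 0.12) * 47 * 0.3 * 10
SMD = 0.1400 * 47 * 0.3 * 10

19.7400 mm


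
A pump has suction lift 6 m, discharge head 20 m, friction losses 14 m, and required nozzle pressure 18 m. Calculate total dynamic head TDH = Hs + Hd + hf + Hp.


TDH = Hs + Hd + hf + Hp = 6 + 20 + 14 + 18 = 58

58 m


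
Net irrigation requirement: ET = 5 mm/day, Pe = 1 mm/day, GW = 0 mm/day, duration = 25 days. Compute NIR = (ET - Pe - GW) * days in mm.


Daily deficit = ET - Pe - GW = 5 - 1 - 0 = 4 mm/day
NIR = 4 * 25 = 100 mm

100.0000 mm


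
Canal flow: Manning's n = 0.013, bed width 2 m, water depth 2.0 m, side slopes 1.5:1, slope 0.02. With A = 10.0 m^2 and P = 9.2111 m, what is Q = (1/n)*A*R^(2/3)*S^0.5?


R = A/P = 10.0/9.2111 = 1.085647
Q = (1/0.013) * 10.0 * 1.085647^(2/3) * 0.02^0.5

114.9117 m^3/s


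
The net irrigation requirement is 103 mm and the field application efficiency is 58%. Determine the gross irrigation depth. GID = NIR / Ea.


Ea = 58% = 0.58
GID = NIR / Ea = 103 / 0.58 = 177.5862 mm

177.5862 mm


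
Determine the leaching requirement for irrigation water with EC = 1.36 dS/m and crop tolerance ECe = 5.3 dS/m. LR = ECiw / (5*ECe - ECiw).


LR = ECiw / (5*ECe - ECiw)
LR = 1.36 / (5*5.3 - 1.36)
LR = 1.36 / 25.1400

0.0541


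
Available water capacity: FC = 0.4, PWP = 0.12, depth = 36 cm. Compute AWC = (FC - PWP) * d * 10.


AWC = (FC - PWP) * d * 10
AWC = (0.4 - 0.12) * 36 * 10
AWC = 0.2800 * 36 * 10

100.8000 mm


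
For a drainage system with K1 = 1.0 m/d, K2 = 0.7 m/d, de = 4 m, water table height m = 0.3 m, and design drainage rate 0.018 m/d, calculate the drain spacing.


S^2 = 8*K2*de*m/q + 4*K1*m^2/q
S^2 = 8*0.7*4*0.3/0.018 + 4*1.0*0.3^2/0.018
S = sqrt(393.3333)

19.8326 m


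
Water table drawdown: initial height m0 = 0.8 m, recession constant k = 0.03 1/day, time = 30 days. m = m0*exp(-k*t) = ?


m = m0 * exp(-k*t)
m = 0.8 * exp(-0.03 * 30)
m = 0.8 * exp(-0.9000)

0.3253 m


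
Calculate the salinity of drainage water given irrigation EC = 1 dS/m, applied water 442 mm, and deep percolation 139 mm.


EC_dw = EC_iw * D_iw / D_dw
EC_dw = 1 * 442 / 139
EC_dw = 442 / 139

3.1799 dS/m


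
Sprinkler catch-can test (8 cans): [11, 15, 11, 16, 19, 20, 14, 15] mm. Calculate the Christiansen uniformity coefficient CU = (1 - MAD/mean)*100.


mean = 15.125000 mm
MAD = 2.406250 mm
CU = (1 - 2.406250/15.125000)*100

84.0909 %


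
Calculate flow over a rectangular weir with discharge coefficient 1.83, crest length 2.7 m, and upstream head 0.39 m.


Q = C * L * H^(3/2) = 1.83 * 2.7 * 0.39^1.5 = 1.83 * 2.7 * 0.243555

1.2034 m^3/s


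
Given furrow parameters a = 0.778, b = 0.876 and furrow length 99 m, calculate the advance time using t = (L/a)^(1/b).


t = (L/a)^(1/b)
t = (99/0.778)^(1/0.876)
t = 127.249357^(1/0.876)

252.6823 min


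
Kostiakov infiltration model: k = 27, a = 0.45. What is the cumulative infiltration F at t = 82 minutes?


F = k * t^a = 27 * 82^0.45
F = 27 * 7.264676

196.1463 mm


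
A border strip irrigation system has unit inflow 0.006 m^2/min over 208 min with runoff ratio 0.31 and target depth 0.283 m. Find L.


L = q*t/((1+r)*Z)
L = 0.006*208/((1+0.31)*0.283)
L = 1.248/0.37073

3.3663 m


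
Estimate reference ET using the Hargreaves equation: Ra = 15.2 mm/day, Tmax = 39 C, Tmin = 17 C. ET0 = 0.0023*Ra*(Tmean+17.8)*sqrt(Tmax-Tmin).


Tmean = (Tmax + Tmin)/2 = (39 + 17)/2 = 28.0
ET0 = 0.0023 * 15.2 * (28.0 + 17.8) * sqrt(39 - 17)
ET0 = 0.0023 * 15.2 * 45.8 * 4.690416

7.5101 mm/day


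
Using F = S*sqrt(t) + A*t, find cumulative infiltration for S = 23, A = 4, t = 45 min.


F = S*sqrt(t) + A*t
F = 23*sqrt(45) + 4*45
F = 23*6.708204 + 180

334.2887 mm


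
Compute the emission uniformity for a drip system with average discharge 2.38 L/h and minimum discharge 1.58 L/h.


EU = (q_min/q_avg)*100 = (1.58/2.38)*100 = 66.3866%

66.3866 %


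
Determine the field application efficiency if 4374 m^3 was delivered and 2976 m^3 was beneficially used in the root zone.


Ea = V_root / V_field * 100 = 2976 / 4374 * 100 = 68.0384%

68.0384 %


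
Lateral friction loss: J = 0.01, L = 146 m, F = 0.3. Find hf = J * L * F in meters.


hf = J * L * F = 0.01 * 146 * 0.3 = 0.4380 m

0.4380 m


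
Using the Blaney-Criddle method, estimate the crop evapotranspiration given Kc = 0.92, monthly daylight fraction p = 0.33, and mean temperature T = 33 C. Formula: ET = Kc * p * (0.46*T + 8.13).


ET = Kc * p * (0.46*T + 8.13)
ET = 0.92 * 0.33 * (0.46*33 + 8.13)
ET = 0.92 * 0.33 * 23.3100

7.0769 mm/day


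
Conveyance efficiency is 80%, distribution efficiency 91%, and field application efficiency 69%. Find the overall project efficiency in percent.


Ec = 0.8, Eb = 0.91, Ea = 0.69
E = 0.8 * 0.91 * 0.69 * 100 = 50.2320%

50.2320 %


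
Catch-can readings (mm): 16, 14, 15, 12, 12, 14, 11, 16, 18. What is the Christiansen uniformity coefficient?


mean = 14.222222 mm
MAD = 1.802469 mm
CU = (1 - 1.802469/14.222222)*100

87.3264 %


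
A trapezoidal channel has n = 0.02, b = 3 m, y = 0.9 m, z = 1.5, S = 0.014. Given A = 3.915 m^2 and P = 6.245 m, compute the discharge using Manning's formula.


R = A/P = 3.915/6.245 = 0.626902
Q = (1/0.02) * 3.915 * 0.626902^(2/3) * 0.014^0.5

16.9655 m^3/s
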